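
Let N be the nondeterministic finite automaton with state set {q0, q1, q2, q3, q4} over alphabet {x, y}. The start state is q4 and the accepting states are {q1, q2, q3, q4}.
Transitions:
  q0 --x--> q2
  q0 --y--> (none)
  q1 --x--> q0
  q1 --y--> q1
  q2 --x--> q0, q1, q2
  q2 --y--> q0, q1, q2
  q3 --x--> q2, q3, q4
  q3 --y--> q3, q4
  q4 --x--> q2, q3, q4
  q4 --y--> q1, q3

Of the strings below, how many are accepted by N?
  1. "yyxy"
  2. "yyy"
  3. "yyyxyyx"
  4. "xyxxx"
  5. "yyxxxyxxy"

5

"yyxy": accepted
"yyy": accepted
"yyyxyyx": accepted
"xyxxx": accepted
"yyxxxyxxy": accepted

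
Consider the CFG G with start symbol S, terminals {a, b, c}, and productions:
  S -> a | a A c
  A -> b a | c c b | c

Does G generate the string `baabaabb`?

no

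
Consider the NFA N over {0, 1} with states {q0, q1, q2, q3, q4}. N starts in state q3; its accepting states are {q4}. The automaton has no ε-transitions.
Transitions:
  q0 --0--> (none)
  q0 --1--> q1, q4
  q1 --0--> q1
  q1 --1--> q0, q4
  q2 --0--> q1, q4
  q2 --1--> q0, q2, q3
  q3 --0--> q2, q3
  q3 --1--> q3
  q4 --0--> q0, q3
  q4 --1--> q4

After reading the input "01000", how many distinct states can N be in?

Start: {q3}
read 0: {q2, q3}
read 1: {q0, q2, q3}
read 0: {q1, q2, q3, q4}
read 0: {q0, q1, q2, q3, q4}
read 0: {q0, q1, q2, q3, q4}
Final reachable set {q0, q1, q2, q3, q4} has 5 states.

5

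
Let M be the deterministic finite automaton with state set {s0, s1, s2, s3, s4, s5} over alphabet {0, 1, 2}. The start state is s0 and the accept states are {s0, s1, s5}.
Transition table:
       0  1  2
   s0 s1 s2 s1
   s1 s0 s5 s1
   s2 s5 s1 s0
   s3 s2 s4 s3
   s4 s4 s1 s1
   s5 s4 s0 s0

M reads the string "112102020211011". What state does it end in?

s0

s0 --1--> s2
s2 --1--> s1
s1 --2--> s1
s1 --1--> s5
s5 --0--> s4
s4 --2--> s1
s1 --0--> s0
s0 --2--> s1
s1 --0--> s0
s0 --2--> s1
s1 --1--> s5
s5 --1--> s0
s0 --0--> s1
s1 --1--> s5
s5 --1--> s0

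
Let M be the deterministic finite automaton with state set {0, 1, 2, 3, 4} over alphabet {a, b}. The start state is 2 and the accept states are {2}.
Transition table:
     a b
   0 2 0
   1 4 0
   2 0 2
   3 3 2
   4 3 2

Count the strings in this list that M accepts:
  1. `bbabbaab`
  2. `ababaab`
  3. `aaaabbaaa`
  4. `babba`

`bbabbaab`: rejected
`ababaab`: accepted
`aaaabbaaa`: rejected
`babba`: accepted

2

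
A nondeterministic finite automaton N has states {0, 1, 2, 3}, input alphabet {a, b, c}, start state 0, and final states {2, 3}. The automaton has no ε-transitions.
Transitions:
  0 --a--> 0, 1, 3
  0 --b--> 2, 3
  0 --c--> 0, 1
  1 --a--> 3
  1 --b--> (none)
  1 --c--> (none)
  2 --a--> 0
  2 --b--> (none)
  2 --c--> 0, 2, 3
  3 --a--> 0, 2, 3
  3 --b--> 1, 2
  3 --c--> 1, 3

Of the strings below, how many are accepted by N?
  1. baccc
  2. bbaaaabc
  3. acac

baccc: accepted
bbaaaabc: accepted
acac: accepted

3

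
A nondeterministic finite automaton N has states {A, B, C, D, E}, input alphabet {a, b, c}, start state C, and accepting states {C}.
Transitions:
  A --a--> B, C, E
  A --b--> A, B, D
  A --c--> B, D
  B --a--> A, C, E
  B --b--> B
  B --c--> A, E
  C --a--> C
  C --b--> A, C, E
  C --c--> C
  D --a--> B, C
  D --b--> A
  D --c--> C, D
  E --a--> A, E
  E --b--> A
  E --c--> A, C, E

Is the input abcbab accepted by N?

Start: {C}
read a: {C}
read b: {A, C, E}
read c: {A, B, C, D, E}
read b: {A, B, C, D, E}
read a: {A, B, C, E}
read b: {A, B, C, D, E}
Reachable ∩ accepting = {C} — nonempty.

accepted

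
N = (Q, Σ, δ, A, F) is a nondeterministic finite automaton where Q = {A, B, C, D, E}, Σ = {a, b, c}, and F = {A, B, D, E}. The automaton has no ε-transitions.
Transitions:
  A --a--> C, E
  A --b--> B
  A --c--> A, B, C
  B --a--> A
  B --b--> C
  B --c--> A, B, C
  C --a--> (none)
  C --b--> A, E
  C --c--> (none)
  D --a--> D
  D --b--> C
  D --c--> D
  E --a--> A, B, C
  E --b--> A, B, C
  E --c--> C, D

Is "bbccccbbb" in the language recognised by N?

rejected

Start: {A}
read b: {B}
read b: {C}
read c: {}
The reachable set is empty and stays empty for the remaining 6 symbols.
Reachable ∩ accepting = {} — empty.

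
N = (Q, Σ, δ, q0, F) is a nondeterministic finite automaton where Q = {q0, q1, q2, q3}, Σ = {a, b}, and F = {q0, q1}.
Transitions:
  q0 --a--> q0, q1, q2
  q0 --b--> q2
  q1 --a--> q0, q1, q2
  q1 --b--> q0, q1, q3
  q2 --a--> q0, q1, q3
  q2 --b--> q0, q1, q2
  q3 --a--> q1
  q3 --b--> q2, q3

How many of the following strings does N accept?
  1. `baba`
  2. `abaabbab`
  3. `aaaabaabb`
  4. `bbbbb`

`baba`: accepted
`abaabbab`: accepted
`aaaabaabb`: accepted
`bbbbb`: accepted

4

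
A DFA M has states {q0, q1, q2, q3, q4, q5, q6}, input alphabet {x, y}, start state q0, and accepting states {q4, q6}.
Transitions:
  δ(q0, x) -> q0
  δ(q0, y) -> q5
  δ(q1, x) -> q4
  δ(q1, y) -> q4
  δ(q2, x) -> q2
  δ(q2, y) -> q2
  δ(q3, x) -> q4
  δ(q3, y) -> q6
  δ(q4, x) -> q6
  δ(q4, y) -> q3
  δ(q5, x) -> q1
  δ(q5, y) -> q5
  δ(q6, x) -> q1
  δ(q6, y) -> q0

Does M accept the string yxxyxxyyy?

q0 --y--> q5
q5 --x--> q1
q1 --x--> q4
q4 --y--> q3
q3 --x--> q4
q4 --x--> q6
q6 --y--> q0
q0 --y--> q5
q5 --y--> q5
End in state q5, which is not an accepting state.

rejected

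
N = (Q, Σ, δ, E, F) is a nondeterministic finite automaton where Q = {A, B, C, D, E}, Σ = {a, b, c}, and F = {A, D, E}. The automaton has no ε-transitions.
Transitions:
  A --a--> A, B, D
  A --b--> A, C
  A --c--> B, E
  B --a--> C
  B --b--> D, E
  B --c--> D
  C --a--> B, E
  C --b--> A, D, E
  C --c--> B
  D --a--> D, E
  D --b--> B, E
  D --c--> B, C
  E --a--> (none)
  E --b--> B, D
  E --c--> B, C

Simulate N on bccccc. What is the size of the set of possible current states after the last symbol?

Start: {E}
read b: {B, D}
read c: {B, C, D}
read c: {B, C, D}
read c: {B, C, D}
read c: {B, C, D}
read c: {B, C, D}
Final reachable set {B, C, D} has 3 states.

3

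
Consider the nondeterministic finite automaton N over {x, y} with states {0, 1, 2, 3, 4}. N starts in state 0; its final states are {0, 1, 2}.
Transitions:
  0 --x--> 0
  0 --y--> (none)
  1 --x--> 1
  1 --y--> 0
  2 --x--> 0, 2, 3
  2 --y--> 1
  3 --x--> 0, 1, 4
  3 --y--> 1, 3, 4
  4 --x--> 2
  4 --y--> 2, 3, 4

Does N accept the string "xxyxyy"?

rejected

Start: {0}
read x: {0}
read x: {0}
read y: {}
The reachable set is empty and stays empty for the remaining 3 symbols.
Reachable ∩ accepting = {} — empty.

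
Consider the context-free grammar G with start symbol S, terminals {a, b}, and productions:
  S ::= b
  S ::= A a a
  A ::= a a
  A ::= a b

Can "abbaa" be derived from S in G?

no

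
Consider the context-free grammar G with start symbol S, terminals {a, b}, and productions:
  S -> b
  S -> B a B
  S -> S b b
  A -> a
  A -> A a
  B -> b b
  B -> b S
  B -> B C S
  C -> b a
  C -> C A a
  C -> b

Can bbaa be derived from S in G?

no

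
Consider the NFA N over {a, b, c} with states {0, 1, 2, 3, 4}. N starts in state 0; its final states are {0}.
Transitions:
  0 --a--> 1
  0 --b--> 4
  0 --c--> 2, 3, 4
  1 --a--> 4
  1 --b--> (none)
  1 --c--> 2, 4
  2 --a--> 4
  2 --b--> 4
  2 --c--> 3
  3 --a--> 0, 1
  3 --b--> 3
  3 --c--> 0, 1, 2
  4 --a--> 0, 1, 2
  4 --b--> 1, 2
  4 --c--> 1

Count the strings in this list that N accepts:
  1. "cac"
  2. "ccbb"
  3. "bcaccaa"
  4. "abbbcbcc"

1

"cac": rejected
"ccbb": rejected
"bcaccaa": accepted
"abbbcbcc": rejected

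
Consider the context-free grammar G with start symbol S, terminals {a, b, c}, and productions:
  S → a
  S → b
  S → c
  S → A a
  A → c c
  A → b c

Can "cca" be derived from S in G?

S ⇒ Aa ⇒ cca

yes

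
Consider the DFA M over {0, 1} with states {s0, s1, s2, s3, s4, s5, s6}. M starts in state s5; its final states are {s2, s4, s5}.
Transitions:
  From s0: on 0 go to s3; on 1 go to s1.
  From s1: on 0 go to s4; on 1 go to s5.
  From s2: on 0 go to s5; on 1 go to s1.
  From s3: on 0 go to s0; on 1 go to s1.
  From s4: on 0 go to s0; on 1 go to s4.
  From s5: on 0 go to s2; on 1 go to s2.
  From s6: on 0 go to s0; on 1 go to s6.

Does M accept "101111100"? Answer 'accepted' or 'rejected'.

s5 --1--> s2
s2 --0--> s5
s5 --1--> s2
s2 --1--> s1
s1 --1--> s5
s5 --1--> s2
s2 --1--> s1
s1 --0--> s4
s4 --0--> s0
End in state s0, which is not an accepting state.

rejected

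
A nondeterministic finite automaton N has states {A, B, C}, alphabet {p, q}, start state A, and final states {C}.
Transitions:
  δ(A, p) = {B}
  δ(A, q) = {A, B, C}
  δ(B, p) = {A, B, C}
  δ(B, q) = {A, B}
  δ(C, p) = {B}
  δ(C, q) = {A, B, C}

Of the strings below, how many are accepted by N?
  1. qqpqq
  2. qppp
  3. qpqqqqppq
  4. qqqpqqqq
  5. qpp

qqpqq: accepted
qppp: accepted
qpqqqqppq: accepted
qqqpqqqq: accepted
qpp: accepted

5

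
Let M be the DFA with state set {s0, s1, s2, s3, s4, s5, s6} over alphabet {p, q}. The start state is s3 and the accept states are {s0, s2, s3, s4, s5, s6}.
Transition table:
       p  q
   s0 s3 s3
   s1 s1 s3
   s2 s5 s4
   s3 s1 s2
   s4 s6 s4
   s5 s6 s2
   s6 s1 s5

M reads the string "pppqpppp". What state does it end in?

s1

s3 --p--> s1
s1 --p--> s1
s1 --p--> s1
s1 --q--> s3
s3 --p--> s1
s1 --p--> s1
s1 --p--> s1
s1 --p--> s1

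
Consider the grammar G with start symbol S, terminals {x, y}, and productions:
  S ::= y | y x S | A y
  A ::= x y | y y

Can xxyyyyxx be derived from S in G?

no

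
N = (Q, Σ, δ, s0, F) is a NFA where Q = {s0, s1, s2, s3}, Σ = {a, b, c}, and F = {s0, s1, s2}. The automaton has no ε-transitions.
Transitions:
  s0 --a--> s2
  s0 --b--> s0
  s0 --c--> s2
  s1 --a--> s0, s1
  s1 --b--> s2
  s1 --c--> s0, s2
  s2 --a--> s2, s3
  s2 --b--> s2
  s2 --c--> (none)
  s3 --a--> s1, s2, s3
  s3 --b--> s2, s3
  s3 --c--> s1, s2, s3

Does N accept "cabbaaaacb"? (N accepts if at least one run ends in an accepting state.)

accepted

Start: {s0}
read c: {s2}
read a: {s2, s3}
read b: {s2, s3}
read b: {s2, s3}
read a: {s1, s2, s3}
read a: {s0, s1, s2, s3}
read a: {s0, s1, s2, s3}
read a: {s0, s1, s2, s3}
read c: {s0, s1, s2, s3}
read b: {s0, s2, s3}
Reachable ∩ accepting = {s0, s2} — nonempty.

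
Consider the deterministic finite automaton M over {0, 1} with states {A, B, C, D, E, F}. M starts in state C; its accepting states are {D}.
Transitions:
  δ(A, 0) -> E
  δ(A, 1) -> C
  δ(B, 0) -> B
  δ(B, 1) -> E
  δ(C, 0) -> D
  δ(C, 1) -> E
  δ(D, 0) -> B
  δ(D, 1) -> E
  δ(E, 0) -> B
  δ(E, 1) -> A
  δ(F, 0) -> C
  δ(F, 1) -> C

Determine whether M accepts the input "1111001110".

C --1--> E
E --1--> A
A --1--> C
C --1--> E
E --0--> B
B --0--> B
B --1--> E
E --1--> A
A --1--> C
C --0--> D
End in state D, which is an accepting state.

accepted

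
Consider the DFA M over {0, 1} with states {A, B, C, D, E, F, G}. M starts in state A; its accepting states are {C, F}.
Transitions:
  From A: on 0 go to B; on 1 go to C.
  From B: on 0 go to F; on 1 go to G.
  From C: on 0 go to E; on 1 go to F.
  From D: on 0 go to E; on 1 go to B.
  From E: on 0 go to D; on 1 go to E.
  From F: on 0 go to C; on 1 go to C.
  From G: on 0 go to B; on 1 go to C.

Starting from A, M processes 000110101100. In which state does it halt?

A --0--> B
B --0--> F
F --0--> C
C --1--> F
F --1--> C
C --0--> E
E --1--> E
E --0--> D
D --1--> B
B --1--> G
G --0--> B
B --0--> F

F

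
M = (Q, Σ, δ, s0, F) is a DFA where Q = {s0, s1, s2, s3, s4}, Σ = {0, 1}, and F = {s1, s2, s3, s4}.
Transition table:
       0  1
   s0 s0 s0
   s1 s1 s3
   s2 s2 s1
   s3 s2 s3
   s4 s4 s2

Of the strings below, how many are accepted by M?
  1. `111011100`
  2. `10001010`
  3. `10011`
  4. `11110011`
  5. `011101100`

0

`111011100`: rejected
`10001010`: rejected
`10011`: rejected
`11110011`: rejected
`011101100`: rejected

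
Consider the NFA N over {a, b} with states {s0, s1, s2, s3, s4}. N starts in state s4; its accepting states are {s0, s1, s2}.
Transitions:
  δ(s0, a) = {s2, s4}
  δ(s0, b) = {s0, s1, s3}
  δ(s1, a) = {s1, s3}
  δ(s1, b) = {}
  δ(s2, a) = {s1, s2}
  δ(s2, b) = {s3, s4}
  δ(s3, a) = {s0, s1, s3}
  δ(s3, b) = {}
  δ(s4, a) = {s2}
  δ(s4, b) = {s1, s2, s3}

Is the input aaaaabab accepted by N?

Start: {s4}
read a: {s2}
read a: {s1, s2}
read a: {s1, s2, s3}
read a: {s0, s1, s2, s3}
read a: {s0, s1, s2, s3, s4}
read b: {s0, s1, s2, s3, s4}
read a: {s0, s1, s2, s3, s4}
read b: {s0, s1, s2, s3, s4}
Reachable ∩ accepting = {s0, s1, s2} — nonempty.

accepted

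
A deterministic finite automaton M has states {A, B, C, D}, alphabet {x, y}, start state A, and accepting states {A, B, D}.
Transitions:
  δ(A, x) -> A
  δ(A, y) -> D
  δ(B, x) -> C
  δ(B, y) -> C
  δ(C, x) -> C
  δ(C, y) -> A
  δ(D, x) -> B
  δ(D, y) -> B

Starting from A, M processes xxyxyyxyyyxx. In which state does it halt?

C

A --x--> A
A --x--> A
A --y--> D
D --x--> B
B --y--> C
C --y--> A
A --x--> A
A --y--> D
D --y--> B
B --y--> C
C --x--> C
C --x--> C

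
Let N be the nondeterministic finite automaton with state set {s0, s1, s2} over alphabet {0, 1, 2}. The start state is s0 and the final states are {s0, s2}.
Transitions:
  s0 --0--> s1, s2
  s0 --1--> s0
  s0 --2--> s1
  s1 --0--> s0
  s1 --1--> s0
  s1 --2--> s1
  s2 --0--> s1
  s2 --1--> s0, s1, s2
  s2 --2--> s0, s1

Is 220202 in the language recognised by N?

rejected

Start: {s0}
read 2: {s1}
read 2: {s1}
read 0: {s0}
read 2: {s1}
read 0: {s0}
read 2: {s1}
Reachable ∩ accepting = {} — empty.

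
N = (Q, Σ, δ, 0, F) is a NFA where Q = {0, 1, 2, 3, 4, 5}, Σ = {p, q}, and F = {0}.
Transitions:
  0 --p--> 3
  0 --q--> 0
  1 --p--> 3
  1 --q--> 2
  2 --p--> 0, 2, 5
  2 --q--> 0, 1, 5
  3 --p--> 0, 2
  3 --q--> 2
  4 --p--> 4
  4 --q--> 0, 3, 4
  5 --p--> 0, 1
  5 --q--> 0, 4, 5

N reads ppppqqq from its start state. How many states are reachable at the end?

Start: {0}
read p: {3}
read p: {0, 2}
read p: {0, 2, 3, 5}
read p: {0, 1, 2, 3, 5}
read q: {0, 1, 2, 4, 5}
read q: {0, 1, 2, 3, 4, 5}
read q: {0, 1, 2, 3, 4, 5}
Final reachable set {0, 1, 2, 3, 4, 5} has 6 states.

6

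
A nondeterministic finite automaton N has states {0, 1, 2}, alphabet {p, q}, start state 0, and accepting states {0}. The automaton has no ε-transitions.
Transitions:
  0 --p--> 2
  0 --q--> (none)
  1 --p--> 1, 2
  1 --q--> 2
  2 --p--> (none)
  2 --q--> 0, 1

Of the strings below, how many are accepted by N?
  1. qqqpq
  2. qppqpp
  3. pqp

0

qqqpq: rejected
qppqpp: rejected
pqp: rejected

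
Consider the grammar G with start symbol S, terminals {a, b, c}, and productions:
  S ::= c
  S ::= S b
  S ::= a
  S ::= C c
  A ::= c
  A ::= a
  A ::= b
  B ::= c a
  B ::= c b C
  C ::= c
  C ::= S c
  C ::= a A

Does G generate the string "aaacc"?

no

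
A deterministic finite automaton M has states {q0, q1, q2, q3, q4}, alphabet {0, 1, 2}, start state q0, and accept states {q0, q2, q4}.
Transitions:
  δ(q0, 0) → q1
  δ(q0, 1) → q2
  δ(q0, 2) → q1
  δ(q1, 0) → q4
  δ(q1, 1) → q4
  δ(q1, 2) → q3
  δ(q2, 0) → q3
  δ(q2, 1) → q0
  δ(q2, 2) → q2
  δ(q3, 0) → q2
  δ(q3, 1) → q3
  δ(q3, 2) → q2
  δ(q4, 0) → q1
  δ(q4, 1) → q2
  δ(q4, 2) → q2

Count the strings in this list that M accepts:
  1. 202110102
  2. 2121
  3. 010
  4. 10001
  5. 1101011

3

202110102: accepted
2121: accepted
010: rejected
10001: rejected
1101011: accepted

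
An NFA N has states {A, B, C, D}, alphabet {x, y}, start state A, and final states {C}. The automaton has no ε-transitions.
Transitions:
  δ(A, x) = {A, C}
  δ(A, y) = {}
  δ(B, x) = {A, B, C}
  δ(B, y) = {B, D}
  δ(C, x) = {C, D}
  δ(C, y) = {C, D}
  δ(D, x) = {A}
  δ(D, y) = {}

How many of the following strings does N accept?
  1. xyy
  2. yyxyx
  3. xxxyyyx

xyy: accepted
yyxyx: rejected
xxxyyyx: accepted

2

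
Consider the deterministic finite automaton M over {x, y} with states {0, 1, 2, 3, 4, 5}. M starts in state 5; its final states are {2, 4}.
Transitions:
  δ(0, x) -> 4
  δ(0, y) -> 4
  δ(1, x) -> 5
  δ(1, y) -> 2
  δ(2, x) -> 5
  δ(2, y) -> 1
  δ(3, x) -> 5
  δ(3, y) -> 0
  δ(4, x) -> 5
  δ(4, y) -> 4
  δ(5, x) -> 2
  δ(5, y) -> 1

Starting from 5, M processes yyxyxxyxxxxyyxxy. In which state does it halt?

1

5 --y--> 1
1 --y--> 2
2 --x--> 5
5 --y--> 1
1 --x--> 5
5 --x--> 2
2 --y--> 1
1 --x--> 5
5 --x--> 2
2 --x--> 5
5 --x--> 2
2 --y--> 1
1 --y--> 2
2 --x--> 5
5 --x--> 2
2 --y--> 1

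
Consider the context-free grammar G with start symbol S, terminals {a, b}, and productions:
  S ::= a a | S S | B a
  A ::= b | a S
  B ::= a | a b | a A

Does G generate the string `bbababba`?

no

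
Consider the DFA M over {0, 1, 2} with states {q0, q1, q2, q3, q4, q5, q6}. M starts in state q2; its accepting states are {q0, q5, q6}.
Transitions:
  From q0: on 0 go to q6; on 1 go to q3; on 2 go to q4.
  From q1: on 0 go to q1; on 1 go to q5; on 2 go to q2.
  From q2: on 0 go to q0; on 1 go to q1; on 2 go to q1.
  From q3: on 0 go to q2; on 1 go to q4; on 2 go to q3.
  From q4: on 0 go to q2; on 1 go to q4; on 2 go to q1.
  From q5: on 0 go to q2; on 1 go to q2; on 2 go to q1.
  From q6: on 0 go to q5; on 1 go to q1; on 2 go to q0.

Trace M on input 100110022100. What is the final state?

q2 --1--> q1
q1 --0--> q1
q1 --0--> q1
q1 --1--> q5
q5 --1--> q2
q2 --0--> q0
q0 --0--> q6
q6 --2--> q0
q0 --2--> q4
q4 --1--> q4
q4 --0--> q2
q2 --0--> q0

q0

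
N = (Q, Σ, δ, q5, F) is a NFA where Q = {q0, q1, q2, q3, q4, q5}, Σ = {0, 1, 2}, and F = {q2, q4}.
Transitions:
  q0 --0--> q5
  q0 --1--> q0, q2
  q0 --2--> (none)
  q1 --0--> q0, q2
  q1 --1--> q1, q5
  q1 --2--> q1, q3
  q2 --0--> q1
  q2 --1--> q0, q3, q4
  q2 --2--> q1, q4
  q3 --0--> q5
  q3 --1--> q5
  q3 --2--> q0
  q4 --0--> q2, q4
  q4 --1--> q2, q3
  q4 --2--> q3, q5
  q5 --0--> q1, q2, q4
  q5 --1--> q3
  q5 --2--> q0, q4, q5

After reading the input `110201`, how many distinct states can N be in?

6

Start: {q5}
read 1: {q3}
read 1: {q5}
read 0: {q1, q2, q4}
read 2: {q1, q3, q4, q5}
read 0: {q0, q1, q2, q4, q5}
read 1: {q0, q1, q2, q3, q4, q5}
Final reachable set {q0, q1, q2, q3, q4, q5} has 6 states.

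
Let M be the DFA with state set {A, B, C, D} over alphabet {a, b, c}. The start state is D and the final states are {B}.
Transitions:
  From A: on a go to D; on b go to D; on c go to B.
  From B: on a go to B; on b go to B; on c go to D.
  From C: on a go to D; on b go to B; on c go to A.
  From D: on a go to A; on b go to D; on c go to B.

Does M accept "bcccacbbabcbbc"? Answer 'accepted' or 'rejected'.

D --b--> D
D --c--> B
B --c--> D
D --c--> B
B --a--> B
B --c--> D
D --b--> D
D --b--> D
D --a--> A
A --b--> D
D --c--> B
B --b--> B
B --b--> B
B --c--> D
End in state D, which is not an accepting state.

rejected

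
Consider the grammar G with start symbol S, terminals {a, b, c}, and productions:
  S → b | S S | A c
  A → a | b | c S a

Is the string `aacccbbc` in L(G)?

no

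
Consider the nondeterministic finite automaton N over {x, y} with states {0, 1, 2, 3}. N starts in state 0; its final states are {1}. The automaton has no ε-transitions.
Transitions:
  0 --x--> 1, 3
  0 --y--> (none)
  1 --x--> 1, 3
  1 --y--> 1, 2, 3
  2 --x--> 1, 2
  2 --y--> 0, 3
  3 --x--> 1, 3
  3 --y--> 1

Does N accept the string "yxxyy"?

Start: {0}
read y: {}
The reachable set is empty and stays empty for the remaining 4 symbols.
Reachable ∩ accepting = {} — empty.

rejected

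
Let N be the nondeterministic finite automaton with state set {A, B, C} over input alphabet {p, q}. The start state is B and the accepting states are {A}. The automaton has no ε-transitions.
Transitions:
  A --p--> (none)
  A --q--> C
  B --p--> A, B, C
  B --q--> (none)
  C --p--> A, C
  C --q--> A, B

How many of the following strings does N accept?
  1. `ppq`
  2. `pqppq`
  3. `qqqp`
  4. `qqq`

`ppq`: accepted
`pqppq`: accepted
`qqqp`: rejected
`qqq`: rejected

2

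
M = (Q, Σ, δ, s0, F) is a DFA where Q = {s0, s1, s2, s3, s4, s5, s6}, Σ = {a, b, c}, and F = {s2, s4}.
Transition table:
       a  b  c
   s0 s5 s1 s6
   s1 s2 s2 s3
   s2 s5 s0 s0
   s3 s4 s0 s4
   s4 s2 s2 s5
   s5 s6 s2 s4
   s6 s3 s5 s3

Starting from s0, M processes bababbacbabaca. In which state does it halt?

s2

s0 --b--> s1
s1 --a--> s2
s2 --b--> s0
s0 --a--> s5
s5 --b--> s2
s2 --b--> s0
s0 --a--> s5
s5 --c--> s4
s4 --b--> s2
s2 --a--> s5
s5 --b--> s2
s2 --a--> s5
s5 --c--> s4
s4 --a--> s2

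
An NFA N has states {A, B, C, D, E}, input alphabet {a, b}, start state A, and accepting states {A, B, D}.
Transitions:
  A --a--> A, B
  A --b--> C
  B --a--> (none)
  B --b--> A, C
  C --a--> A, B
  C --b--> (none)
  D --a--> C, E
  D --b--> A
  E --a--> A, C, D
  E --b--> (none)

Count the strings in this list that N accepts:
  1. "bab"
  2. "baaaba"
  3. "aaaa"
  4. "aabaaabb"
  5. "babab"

"bab": accepted
"baaaba": accepted
"aaaa": accepted
"aabaaabb": rejected
"babab": accepted

4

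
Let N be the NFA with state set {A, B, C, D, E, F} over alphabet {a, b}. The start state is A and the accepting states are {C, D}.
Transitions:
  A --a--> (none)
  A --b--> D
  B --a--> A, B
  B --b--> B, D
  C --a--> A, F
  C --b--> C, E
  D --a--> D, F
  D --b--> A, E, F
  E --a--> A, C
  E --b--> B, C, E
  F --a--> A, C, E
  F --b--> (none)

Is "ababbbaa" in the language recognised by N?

Start: {A}
read a: {}
The reachable set is empty and stays empty for the remaining 7 symbols.
Reachable ∩ accepting = {} — empty.

rejected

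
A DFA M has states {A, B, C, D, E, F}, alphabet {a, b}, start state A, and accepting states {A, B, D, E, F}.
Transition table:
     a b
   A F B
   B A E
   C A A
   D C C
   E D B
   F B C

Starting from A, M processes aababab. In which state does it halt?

A --a--> F
F --a--> B
B --b--> E
E --a--> D
D --b--> C
C --a--> A
A --b--> B

B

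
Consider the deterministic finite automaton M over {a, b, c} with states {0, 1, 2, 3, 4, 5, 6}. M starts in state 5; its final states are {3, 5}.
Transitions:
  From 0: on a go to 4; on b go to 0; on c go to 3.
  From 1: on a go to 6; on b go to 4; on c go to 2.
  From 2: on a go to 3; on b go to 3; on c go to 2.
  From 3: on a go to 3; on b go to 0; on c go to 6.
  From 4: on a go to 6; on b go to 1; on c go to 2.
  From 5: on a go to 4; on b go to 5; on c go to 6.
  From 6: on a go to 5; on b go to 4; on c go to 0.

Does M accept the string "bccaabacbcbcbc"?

5 --b--> 5
5 --c--> 6
6 --c--> 0
0 --a--> 4
4 --a--> 6
6 --b--> 4
4 --a--> 6
6 --c--> 0
0 --b--> 0
0 --c--> 3
3 --b--> 0
0 --c--> 3
3 --b--> 0
0 --c--> 3
End in state 3, which is an accepting state.

accepted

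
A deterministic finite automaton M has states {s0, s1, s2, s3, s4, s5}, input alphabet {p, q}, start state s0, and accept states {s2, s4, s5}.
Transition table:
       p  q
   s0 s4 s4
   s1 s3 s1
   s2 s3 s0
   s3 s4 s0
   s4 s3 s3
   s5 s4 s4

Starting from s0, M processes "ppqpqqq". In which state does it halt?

s0 --p--> s4
s4 --p--> s3
s3 --q--> s0
s0 --p--> s4
s4 --q--> s3
s3 --q--> s0
s0 --q--> s4

s4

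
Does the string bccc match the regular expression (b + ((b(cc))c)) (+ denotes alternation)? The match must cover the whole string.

The right alternative ((b(cc))c) matches bccc.

yes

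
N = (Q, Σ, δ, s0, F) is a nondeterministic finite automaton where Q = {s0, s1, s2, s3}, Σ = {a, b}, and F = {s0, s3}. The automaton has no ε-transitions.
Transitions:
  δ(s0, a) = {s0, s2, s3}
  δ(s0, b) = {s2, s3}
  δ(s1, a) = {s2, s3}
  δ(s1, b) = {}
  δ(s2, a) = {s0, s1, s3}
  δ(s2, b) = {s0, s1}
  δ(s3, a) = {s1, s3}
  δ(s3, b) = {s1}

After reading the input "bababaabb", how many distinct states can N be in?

4

Start: {s0}
read b: {s2, s3}
read a: {s0, s1, s3}
read b: {s1, s2, s3}
read a: {s0, s1, s2, s3}
read b: {s0, s1, s2, s3}
read a: {s0, s1, s2, s3}
read a: {s0, s1, s2, s3}
read b: {s0, s1, s2, s3}
read b: {s0, s1, s2, s3}
Final reachable set {s0, s1, s2, s3} has 4 states.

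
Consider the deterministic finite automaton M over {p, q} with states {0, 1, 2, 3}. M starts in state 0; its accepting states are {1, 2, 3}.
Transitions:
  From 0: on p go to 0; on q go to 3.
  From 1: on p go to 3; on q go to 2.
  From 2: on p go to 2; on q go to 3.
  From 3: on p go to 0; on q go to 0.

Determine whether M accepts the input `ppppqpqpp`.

rejected

0 --p--> 0
0 --p--> 0
0 --p--> 0
0 --p--> 0
0 --q--> 3
3 --p--> 0
0 --q--> 3
3 --p--> 0
0 --p--> 0
End in state 0, which is not an accepting state.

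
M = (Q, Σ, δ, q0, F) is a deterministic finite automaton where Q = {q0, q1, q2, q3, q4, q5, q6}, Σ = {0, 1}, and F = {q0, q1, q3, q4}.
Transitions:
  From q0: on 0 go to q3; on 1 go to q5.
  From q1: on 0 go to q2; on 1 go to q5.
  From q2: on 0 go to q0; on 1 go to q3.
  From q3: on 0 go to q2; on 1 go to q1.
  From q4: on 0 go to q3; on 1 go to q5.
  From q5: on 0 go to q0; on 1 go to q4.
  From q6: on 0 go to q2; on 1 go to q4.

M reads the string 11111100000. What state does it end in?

q2

q0 --1--> q5
q5 --1--> q4
q4 --1--> q5
q5 --1--> q4
q4 --1--> q5
q5 --1--> q4
q4 --0--> q3
q3 --0--> q2
q2 --0--> q0
q0 --0--> q3
q3 --0--> q2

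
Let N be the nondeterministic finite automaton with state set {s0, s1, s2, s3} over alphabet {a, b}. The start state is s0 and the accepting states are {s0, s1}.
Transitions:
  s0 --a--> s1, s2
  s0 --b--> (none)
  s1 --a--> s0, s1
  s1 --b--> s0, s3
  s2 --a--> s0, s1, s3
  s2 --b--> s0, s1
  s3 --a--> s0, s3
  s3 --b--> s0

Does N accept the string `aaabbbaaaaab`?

accepted

Start: {s0}
read a: {s1, s2}
read a: {s0, s1, s3}
read a: {s0, s1, s2, s3}
read b: {s0, s1, s3}
read b: {s0, s3}
read b: {s0}
read a: {s1, s2}
read a: {s0, s1, s3}
read a: {s0, s1, s2, s3}
read a: {s0, s1, s2, s3}
read a: {s0, s1, s2, s3}
read b: {s0, s1, s3}
Reachable ∩ accepting = {s0, s1} — nonempty.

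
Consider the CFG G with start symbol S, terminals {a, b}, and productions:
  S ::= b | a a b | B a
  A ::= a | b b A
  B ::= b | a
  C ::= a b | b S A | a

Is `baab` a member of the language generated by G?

no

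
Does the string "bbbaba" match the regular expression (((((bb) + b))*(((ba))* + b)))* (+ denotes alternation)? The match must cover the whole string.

yes

Split into 4 pieces b · b · ba · ba; each matches ((((bb)+b))*(((ba))*+b)).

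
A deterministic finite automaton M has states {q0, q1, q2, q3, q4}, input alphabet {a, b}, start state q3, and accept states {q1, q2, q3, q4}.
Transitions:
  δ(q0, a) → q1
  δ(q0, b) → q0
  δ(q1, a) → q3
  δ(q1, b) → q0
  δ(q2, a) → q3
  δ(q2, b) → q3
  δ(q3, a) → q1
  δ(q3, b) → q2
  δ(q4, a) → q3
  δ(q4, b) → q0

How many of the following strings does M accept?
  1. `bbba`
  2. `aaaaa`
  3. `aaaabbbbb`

`bbba`: accepted
`aaaaa`: accepted
`aaaabbbbb`: accepted

3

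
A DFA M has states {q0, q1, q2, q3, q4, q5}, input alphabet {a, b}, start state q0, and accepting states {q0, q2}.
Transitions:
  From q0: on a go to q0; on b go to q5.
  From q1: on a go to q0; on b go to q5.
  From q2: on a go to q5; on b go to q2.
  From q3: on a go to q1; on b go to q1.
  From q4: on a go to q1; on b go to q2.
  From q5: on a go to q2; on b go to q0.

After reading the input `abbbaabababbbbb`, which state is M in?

q0 --a--> q0
q0 --b--> q5
q5 --b--> q0
q0 --b--> q5
q5 --a--> q2
q2 --a--> q5
q5 --b--> q0
q0 --a--> q0
q0 --b--> q5
q5 --a--> q2
q2 --b--> q2
q2 --b--> q2
q2 --b--> q2
q2 --b--> q2
q2 --b--> q2

q2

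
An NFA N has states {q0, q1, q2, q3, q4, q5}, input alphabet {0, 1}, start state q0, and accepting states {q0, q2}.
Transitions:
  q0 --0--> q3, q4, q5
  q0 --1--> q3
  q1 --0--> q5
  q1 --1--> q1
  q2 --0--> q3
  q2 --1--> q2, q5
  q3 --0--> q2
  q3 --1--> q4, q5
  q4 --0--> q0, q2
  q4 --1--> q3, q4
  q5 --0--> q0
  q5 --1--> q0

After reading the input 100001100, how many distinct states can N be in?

Start: {q0}
read 1: {q3}
read 0: {q2}
read 0: {q3}
read 0: {q2}
read 0: {q3}
read 1: {q4, q5}
read 1: {q0, q3, q4}
read 0: {q0, q2, q3, q4, q5}
read 0: {q0, q2, q3, q4, q5}
Final reachable set {q0, q2, q3, q4, q5} has 5 states.

5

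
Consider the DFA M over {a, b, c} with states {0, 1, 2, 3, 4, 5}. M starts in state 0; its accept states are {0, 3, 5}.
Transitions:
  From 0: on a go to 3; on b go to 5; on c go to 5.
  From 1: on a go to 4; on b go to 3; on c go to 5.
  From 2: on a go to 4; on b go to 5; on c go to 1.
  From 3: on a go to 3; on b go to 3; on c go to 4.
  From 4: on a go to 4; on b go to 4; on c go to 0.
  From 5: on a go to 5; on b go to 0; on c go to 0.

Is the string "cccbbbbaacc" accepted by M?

0 --c--> 5
5 --c--> 0
0 --c--> 5
5 --b--> 0
0 --b--> 5
5 --b--> 0
0 --b--> 5
5 --a--> 5
5 --a--> 5
5 --c--> 0
0 --c--> 5
End in state 5, which is an accepting state.

accepted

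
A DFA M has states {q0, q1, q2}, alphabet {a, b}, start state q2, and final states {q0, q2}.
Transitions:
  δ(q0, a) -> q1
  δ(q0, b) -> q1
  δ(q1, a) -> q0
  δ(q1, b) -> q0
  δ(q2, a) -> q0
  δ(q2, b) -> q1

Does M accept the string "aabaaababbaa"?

q2 --a--> q0
q0 --a--> q1
q1 --b--> q0
q0 --a--> q1
q1 --a--> q0
q0 --a--> q1
q1 --b--> q0
q0 --a--> q1
q1 --b--> q0
q0 --b--> q1
q1 --a--> q0
q0 --a--> q1
End in state q1, which is not an accepting state.

rejected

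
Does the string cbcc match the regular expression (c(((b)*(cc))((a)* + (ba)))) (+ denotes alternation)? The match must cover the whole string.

yes

Split as c·bcc: c matches c and (((b)*(cc))((a)*+(ba))) matches bcc.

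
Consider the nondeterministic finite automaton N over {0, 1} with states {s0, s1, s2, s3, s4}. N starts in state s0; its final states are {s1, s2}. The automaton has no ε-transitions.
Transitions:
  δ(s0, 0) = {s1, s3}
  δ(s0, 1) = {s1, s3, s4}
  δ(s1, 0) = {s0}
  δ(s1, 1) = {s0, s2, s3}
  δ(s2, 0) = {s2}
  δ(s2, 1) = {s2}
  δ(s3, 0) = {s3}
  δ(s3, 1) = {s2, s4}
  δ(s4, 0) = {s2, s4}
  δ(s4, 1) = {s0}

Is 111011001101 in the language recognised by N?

accepted

Start: {s0}
read 1: {s1, s3, s4}
read 1: {s0, s2, s3, s4}
read 1: {s0, s1, s2, s3, s4}
read 0: {s0, s1, s2, s3, s4}
read 1: {s0, s1, s2, s3, s4}
read 1: {s0, s1, s2, s3, s4}
read 0: {s0, s1, s2, s3, s4}
read 0: {s0, s1, s2, s3, s4}
read 1: {s0, s1, s2, s3, s4}
read 1: {s0, s1, s2, s3, s4}
read 0: {s0, s1, s2, s3, s4}
read 1: {s0, s1, s2, s3, s4}
Reachable ∩ accepting = {s1, s2} — nonempty.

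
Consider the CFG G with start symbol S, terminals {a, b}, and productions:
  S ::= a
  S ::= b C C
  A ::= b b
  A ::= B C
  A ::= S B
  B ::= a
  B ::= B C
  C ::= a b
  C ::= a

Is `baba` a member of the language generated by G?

S ⇒ bCC ⇒ babC ⇒ baba

yes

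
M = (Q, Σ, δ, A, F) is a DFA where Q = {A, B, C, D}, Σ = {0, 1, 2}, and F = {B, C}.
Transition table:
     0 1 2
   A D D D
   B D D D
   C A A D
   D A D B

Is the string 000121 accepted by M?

A --0--> D
D --0--> A
A --0--> D
D --1--> D
D --2--> B
B --1--> D
End in state D, which is not an accepting state.

rejected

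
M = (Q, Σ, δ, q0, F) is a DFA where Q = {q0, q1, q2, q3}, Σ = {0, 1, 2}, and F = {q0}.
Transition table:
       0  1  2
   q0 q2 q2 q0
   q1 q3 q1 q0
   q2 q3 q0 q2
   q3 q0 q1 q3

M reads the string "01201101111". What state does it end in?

q1

q0 --0--> q2
q2 --1--> q0
q0 --2--> q0
q0 --0--> q2
q2 --1--> q0
q0 --1--> q2
q2 --0--> q3
q3 --1--> q1
q1 --1--> q1
q1 --1--> q1
q1 --1--> q1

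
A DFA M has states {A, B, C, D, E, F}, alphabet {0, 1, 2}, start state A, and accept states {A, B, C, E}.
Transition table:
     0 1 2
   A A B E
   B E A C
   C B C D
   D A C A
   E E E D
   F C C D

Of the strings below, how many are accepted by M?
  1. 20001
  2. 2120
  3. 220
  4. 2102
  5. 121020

20001: accepted
2120: accepted
220: accepted
2102: rejected
121020: accepted

4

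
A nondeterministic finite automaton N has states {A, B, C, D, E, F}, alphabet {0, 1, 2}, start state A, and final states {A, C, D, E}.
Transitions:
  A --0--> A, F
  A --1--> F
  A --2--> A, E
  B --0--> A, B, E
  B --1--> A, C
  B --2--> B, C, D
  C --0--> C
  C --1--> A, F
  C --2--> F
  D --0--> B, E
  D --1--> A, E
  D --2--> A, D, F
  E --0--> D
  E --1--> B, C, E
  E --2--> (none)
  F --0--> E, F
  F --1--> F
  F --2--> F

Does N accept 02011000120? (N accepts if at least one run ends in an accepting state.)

Start: {A}
read 0: {A, F}
read 2: {A, E, F}
read 0: {A, D, E, F}
read 1: {A, B, C, E, F}
read 1: {A, B, C, E, F}
read 0: {A, B, C, D, E, F}
read 0: {A, B, C, D, E, F}
read 0: {A, B, C, D, E, F}
read 1: {A, B, C, E, F}
read 2: {A, B, C, D, E, F}
read 0: {A, B, C, D, E, F}
Reachable ∩ accepting = {A, C, D, E} — nonempty.

accepted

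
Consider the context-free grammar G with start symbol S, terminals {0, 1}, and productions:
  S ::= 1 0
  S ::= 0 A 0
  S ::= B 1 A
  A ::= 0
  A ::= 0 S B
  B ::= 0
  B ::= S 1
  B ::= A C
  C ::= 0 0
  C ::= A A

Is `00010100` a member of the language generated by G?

S ⇒ B1A ⇒ AC1A ⇒ 0C1A ⇒ 0001A ⇒ 00010SB ⇒ 0001010B ⇒ 00010100

yes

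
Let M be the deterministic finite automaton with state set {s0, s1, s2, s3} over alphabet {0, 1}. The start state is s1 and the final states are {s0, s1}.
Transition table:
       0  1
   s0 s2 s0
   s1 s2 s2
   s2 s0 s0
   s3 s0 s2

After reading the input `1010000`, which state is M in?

s1 --1--> s2
s2 --0--> s0
s0 --1--> s0
s0 --0--> s2
s2 --0--> s0
s0 --0--> s2
s2 --0--> s0

s0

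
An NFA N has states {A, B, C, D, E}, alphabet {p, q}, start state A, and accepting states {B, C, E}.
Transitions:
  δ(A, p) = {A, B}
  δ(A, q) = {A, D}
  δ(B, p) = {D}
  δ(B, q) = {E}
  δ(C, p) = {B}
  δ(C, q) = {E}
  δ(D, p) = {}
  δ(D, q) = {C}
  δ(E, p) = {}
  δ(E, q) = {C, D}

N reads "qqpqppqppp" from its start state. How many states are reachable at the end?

3

Start: {A}
read q: {A, D}
read q: {A, C, D}
read p: {A, B}
read q: {A, D, E}
read p: {A, B}
read p: {A, B, D}
read q: {A, C, D, E}
read p: {A, B}
read p: {A, B, D}
read p: {A, B, D}
Final reachable set {A, B, D} has 3 states.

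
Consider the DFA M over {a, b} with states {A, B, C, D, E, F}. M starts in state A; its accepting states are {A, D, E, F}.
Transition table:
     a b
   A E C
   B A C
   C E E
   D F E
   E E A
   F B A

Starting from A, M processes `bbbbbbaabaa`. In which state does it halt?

E

A --b--> C
C --b--> E
E --b--> A
A --b--> C
C --b--> E
E --b--> A
A --a--> E
E --a--> E
E --b--> A
A --a--> E
E --a--> E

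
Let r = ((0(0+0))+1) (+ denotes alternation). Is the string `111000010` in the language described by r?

Neither (0(0+0)) nor 1 matches 111000010.

no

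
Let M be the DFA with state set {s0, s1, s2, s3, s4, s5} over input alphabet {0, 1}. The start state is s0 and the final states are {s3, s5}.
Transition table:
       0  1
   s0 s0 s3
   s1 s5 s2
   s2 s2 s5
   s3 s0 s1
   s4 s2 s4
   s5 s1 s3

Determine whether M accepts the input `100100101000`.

rejected

s0 --1--> s3
s3 --0--> s0
s0 --0--> s0
s0 --1--> s3
s3 --0--> s0
s0 --0--> s0
s0 --1--> s3
s3 --0--> s0
s0 --1--> s3
s3 --0--> s0
s0 --0--> s0
s0 --0--> s0
End in state s0, which is not an accepting state.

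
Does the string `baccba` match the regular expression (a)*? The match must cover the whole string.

no

baccba cannot be split into zero or more pieces each matching a.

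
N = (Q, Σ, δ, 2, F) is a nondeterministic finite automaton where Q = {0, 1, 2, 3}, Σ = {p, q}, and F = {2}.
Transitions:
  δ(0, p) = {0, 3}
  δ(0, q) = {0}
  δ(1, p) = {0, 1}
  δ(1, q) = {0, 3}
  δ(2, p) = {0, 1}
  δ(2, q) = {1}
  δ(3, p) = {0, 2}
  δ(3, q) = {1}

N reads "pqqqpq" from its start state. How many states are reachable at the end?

Start: {2}
read p: {0, 1}
read q: {0, 3}
read q: {0, 1}
read q: {0, 3}
read p: {0, 2, 3}
read q: {0, 1}
Final reachable set {0, 1} has 2 states.

2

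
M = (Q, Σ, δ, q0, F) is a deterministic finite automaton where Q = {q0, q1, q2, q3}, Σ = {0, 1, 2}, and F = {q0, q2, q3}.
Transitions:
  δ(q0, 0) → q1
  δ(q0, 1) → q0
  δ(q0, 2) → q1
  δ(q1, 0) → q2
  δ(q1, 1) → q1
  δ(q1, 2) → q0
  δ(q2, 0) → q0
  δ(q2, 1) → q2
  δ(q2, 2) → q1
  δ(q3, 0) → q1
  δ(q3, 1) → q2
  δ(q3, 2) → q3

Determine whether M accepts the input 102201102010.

q0 --1--> q0
q0 --0--> q1
q1 --2--> q0
q0 --2--> q1
q1 --0--> q2
q2 --1--> q2
q2 --1--> q2
q2 --0--> q0
q0 --2--> q1
q1 --0--> q2
q2 --1--> q2
q2 --0--> q0
End in state q0, which is an accepting state.

accepted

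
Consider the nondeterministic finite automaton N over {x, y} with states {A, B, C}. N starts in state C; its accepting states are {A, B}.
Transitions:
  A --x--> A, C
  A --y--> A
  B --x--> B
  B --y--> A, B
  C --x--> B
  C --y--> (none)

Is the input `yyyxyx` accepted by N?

rejected

Start: {C}
read y: {}
The reachable set is empty and stays empty for the remaining 5 symbols.
Reachable ∩ accepting = {} — empty.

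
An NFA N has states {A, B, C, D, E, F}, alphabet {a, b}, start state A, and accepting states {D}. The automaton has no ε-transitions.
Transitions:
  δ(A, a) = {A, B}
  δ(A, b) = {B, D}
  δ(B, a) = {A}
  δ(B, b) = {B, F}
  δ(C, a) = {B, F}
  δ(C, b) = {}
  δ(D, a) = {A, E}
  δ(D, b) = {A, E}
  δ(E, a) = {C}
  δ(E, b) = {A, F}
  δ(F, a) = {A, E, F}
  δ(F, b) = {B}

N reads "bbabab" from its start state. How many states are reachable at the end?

Start: {A}
read b: {B, D}
read b: {A, B, E, F}
read a: {A, B, C, E, F}
read b: {A, B, D, F}
read a: {A, B, E, F}
read b: {A, B, D, F}
Final reachable set {A, B, D, F} has 4 states.

4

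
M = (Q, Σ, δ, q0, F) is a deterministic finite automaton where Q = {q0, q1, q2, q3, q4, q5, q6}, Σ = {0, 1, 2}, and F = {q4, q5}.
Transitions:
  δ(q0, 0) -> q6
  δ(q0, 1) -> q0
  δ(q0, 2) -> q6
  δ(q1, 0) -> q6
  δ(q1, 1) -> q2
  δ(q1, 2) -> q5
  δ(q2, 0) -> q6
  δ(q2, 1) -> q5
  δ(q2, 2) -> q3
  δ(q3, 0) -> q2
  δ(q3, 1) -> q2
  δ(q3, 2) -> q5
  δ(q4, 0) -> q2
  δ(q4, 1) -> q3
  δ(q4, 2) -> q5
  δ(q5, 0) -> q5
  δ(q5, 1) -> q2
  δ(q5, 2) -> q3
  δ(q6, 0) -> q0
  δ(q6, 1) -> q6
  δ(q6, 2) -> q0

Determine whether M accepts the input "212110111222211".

rejected

q0 --2--> q6
q6 --1--> q6
q6 --2--> q0
q0 --1--> q0
q0 --1--> q0
q0 --0--> q6
q6 --1--> q6
q6 --1--> q6
q6 --1--> q6
q6 --2--> q0
q0 --2--> q6
q6 --2--> q0
q0 --2--> q6
q6 --1--> q6
q6 --1--> q6
End in state q6, which is not an accepting state.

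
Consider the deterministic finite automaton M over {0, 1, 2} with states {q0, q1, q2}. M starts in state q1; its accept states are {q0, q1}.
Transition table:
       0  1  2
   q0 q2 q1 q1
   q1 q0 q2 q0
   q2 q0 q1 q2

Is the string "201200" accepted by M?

q1 --2--> q0
q0 --0--> q2
q2 --1--> q1
q1 --2--> q0
q0 --0--> q2
q2 --0--> q0
End in state q0, which is an accepting state.

accepted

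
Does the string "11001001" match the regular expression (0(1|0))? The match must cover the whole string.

no

No split of 11001001 into u·v has 0 matching u and (1|0) matching v.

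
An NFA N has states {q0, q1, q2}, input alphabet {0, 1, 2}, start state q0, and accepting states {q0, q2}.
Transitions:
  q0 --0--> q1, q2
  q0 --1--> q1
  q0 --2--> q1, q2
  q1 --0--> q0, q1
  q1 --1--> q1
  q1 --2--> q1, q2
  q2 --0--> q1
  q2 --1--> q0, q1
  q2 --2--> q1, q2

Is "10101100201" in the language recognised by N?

Start: {q0}
read 1: {q1}
read 0: {q0, q1}
read 1: {q1}
read 0: {q0, q1}
read 1: {q1}
read 1: {q1}
read 0: {q0, q1}
read 0: {q0, q1, q2}
read 2: {q1, q2}
read 0: {q0, q1}
read 1: {q1}
Reachable ∩ accepting = {} — empty.

rejected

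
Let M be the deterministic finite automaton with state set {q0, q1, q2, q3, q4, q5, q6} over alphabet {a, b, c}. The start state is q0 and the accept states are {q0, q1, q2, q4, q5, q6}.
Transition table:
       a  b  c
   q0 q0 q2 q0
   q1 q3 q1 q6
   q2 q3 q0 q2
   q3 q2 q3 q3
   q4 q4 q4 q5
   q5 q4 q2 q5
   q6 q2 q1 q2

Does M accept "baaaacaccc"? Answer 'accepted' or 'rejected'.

q0 --b--> q2
q2 --a--> q3
q3 --a--> q2
q2 --a--> q3
q3 --a--> q2
q2 --c--> q2
q2 --a--> q3
q3 --c--> q3
q3 --c--> q3
q3 --c--> q3
End in state q3, which is not an accepting state.

rejected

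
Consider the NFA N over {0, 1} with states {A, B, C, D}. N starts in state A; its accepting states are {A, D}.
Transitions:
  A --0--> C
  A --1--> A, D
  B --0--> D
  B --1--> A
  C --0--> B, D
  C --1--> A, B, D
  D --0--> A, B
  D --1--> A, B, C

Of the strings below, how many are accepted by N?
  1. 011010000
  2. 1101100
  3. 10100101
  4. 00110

4

011010000: accepted
1101100: accepted
10100101: accepted
00110: accepted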